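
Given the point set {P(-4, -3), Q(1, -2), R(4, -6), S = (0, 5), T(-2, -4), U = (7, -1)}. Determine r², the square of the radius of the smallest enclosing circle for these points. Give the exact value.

50005/1444

By Welzl's lemma the MEC is supported by two points (diametrically opposite) or three points (on a circumcircle).
The minimum enclosing circle is determined by three boundary points: P, R, S.
Their circumcentre is (27/19, -27/38) with r² = 50005/1444.
The farthest remaining point U is at distance² 45065/1444 ≤ 50005/1444.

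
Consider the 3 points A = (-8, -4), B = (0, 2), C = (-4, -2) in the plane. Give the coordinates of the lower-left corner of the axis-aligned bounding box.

x-range [-8, 0], y-range [-4, 2].
The lower-left corner is (-8, -4).

(-8, -4)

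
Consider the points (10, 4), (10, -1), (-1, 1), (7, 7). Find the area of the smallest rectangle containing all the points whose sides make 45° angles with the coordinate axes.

91

In coordinates u = x + y, v = x − y the rectangle is axis-aligned; the map (x,y)→(u,v) scales areas by 2.
u-values: 14, 9, 0, 14; range = 14 − 0 = 14.
v-values: 6, 11, -2, 0; range = 11 − (-2) = 13.
Area = (14 × 13) / 2 = 91.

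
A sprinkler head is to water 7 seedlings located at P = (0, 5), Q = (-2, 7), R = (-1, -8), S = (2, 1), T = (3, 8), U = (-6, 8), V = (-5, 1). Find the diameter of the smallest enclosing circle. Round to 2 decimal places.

By Welzl's lemma the MEC is supported by two points (diametrically opposite) or three points (on a circumcircle).
The minimum enclosing circle is determined by three boundary points: R, T, U.
Their circumcentre is (-1.5, 0.625) with r² = 74.640625.
The farthest remaining point Q is at distance² 40.890625 ≤ 74.640625.
Diameter = 2r = 2√(74.640625) ≈ 17.28.

17.28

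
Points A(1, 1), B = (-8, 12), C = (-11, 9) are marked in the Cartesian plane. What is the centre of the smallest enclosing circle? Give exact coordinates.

Side lengths²: AB² = 202, AC² = 208, BC² = 18.
Since AC² = 208 < 202 + 18 = 220, the triangle is acute, so the smallest enclosing circle is the circumcircle.
Circumcentre = (-4.6, 5.6), r² = 52.52.
Centre = (-4.6, 5.6).

(-4.6, 5.6)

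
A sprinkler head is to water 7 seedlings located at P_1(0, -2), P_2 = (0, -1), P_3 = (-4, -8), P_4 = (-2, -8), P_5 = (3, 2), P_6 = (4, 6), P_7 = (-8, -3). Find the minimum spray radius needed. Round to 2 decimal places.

8.07

The minimum enclosing circle of a finite set is fixed by two of the points (as a diameter) or three (as a circumcircle).
The minimum enclosing circle is determined by three boundary points: P_3, P_6, P_7.
Their circumcentre is (-0.21875, -0.875) with r² = 65.0634765625.
The farthest remaining point P_4 is at distance² 53.9384765625 ≤ 65.0634765625.
r = √(65.0634765625) ≈ 8.07.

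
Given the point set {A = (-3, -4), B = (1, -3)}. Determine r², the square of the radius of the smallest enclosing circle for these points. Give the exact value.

The smallest circle enclosing two points has them as diameter endpoints.
Centre = midpoint = (-1, -3.5); r² = |AB|²/4 = 17/4 = 4.25.

4.25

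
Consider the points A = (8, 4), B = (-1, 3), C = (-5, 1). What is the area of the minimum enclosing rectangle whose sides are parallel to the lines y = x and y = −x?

In coordinates u = x + y, v = x − y the rectangle is axis-aligned; the map (x,y)→(u,v) scales areas by 2.
u-values: 12, 2, -4; range = 12 − (-4) = 16.
v-values: 4, -4, -6; range = 4 − (-6) = 10.
Area = (16 × 10) / 2 = 80.

80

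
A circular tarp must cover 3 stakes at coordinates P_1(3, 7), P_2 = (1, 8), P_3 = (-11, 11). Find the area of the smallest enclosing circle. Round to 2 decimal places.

Side lengths²: P_1P_2² = 5, P_1P_3² = 212, P_2P_3² = 153.
Since P_1P_3² = 212 ≥ 153 + 5 = 158, the angle opposite P_1P_3 is not acute, so the smallest enclosing circle has P_1P_3 as diameter.
Centre = midpoint of P_1P_3 = (-4, 9), r² = 212/4 = 53.
Area = π·r² = π·53 ≈ 166.50.

166.50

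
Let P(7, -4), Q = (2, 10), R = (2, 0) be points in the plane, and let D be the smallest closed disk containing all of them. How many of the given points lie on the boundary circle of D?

2

Side lengths²: PQ² = 221, PR² = 41, QR² = 100.
Since PQ² = 221 ≥ 100 + 41 = 141, the angle opposite PQ is not acute, so the smallest enclosing circle has PQ as diameter.
Centre = midpoint of PQ = (4.5, 3), r² = 221/4 = 55.25.
The points at distance exactly r from the centre are P, Q — 2 points.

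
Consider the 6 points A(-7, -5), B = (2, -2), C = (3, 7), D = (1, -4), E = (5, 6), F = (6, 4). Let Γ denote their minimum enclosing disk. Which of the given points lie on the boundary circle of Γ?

A, E

By Welzl's lemma the MEC is supported by two points (diametrically opposite) or three points (on a circumcircle).
The farthest pair is A–E with squared distance 265. The circle on this segment as diameter has centre (-1, 0.5) and r² = 265/4 = 66.25.
Check B: distance² to centre = 15.25 ≤ 66.25, so it lies inside.
All remaining points lie in this disk, and no smaller disk contains both endpoints, so this is the minimum enclosing circle.
The points at distance exactly r from the centre are A, E — 2 points.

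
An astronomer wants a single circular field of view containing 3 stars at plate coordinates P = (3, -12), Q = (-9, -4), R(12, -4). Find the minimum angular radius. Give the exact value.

10.5

Side lengths²: PQ² = 208, PR² = 145, QR² = 441.
Since QR² = 441 ≥ 208 + 145 = 353, the angle opposite QR is not acute, so the smallest enclosing circle has QR as diameter.
Centre = midpoint of QR = (1.5, -4), r² = 441/4 = 110.25.
r = √(110.25) = 10.5.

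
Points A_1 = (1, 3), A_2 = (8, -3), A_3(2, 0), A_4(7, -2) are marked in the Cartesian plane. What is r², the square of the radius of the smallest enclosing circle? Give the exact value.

21.25

A smallest enclosing disk is always determined by at most three of the input points on its boundary.
The farthest pair is A_1–A_2 with squared distance 85. The circle on this segment as diameter has centre (4.5, 0) and r² = 85/4 = 21.25.
Check A_3: distance² to centre = 6.25 ≤ 21.25, so it lies inside.
All remaining points lie in this disk, and no smaller disk contains both endpoints, so this is the minimum enclosing circle.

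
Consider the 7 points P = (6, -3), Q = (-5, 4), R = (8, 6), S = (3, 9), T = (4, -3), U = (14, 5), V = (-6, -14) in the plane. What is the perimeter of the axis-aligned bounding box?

86

Width = max x − min x = 14 − (-6) = 20.
Height = max y − min y = 9 − (-14) = 23.
Perimeter = 2(20 + 23) = 86.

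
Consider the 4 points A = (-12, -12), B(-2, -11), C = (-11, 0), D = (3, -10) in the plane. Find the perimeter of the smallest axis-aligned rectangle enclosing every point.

54

Width = max x − min x = 3 − (-12) = 15.
Height = max y − min y = 0 − (-12) = 12.
Perimeter = 2(15 + 12) = 54.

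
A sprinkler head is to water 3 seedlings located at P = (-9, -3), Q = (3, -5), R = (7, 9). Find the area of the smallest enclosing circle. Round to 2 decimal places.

314.16

Side lengths²: PQ² = 148, PR² = 400, QR² = 212.
Since PR² = 400 ≥ 212 + 148 = 360, the angle opposite PR is not acute, so the smallest enclosing circle has PR as diameter.
Centre = midpoint of PR = (-1, 3), r² = 400/4 = 100.
Area = π·r² = π·100 ≈ 314.16.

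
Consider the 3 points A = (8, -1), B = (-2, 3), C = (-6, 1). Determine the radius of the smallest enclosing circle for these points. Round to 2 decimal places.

Side lengths²: AB² = 116, AC² = 200, BC² = 20.
Since AC² = 200 ≥ 116 + 20 = 136, the angle opposite AC is not acute, so the smallest enclosing circle has AC as diameter.
Centre = midpoint of AC = (1, 0), r² = 200/4 = 50.
r = √50 ≈ 7.07.

7.07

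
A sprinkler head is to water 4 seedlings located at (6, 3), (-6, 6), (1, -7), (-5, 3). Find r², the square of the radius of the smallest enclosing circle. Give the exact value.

The minimum enclosing circle is determined by three boundary points: (6, 3), (-6, 6), (1, -7).
Their circumcentre is (-19/18, 5/18) with r² = 9265/162.
The farthest remaining point (-5, 3) is at distance² 3721/162 ≤ 9265/162.

9265/162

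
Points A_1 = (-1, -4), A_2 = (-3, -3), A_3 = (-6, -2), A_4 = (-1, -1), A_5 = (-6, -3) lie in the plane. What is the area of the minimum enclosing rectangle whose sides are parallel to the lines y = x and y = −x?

24.5

In coordinates u = x + y, v = x − y the rectangle is axis-aligned; the map (x,y)→(u,v) scales areas by 2.
u-values: -5, -6, -8, -2, -9; range = -2 − (-9) = 7.
v-values: 3, 0, -4, 0, -3; range = 3 − (-4) = 7.
Area = (7 × 7) / 2 = 24.5.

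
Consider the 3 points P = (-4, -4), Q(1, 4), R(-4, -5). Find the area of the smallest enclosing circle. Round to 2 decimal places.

83.25

Side lengths²: PQ² = 89, PR² = 1, QR² = 106.
Since QR² = 106 ≥ 89 + 1 = 90, the angle opposite QR is not acute, so the smallest enclosing circle has QR as diameter.
Centre = midpoint of QR = (-1.5, -0.5), r² = 106/4 = 26.5.
Area = π·r² = π·26.5 ≈ 83.25.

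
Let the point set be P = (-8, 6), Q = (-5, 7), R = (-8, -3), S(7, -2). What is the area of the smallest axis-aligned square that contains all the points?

The bounding box has width 15 and height 10.
An axis-aligned square enclosing the set must have side ≥ max(width, height).
So the minimum side is max(15, 10) = 15.
Area = 15² = 225.

225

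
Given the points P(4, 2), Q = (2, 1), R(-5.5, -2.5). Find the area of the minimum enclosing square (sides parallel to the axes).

90.25

The bounding box has width 9.5 and height 4.5.
An axis-aligned square enclosing the set must have side ≥ max(width, height).
So the minimum side is max(9.5, 4.5) = 9.5.
Area = 9.5² = 90.25.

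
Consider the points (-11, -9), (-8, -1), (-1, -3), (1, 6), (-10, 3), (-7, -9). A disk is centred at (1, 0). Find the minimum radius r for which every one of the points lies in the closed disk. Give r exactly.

15

The required radius is the distance from (1, 0) to the farthest point.
Squared distances: 225, 82, 13, 36, 130, 145.
Maximum is 225, attained at (-11, -9).
r = √225 = 15.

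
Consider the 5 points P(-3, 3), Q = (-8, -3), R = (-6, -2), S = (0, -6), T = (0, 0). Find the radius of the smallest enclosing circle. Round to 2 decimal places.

5.02

By Welzl's lemma the MEC is supported by two points (diametrically opposite) or three points (on a circumcircle).
The minimum enclosing circle is determined by three boundary points: P, Q, S.
Their circumcentre is (-43/14, -85/42) with r² = 22265/882.
The farthest remaining point T is at distance² 11933/882 ≤ 22265/882.
r = √(22265/882) ≈ 5.02.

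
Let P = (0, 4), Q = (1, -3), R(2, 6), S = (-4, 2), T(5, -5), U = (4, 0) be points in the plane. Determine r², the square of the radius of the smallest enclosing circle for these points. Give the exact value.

A smallest enclosing disk is always determined by at most three of the input points on its boundary.
The minimum enclosing circle is determined by three boundary points: R, S, T.
Their circumcentre is (5/3, 0) with r² = 325/9.
The farthest remaining point P is at distance² 169/9 ≤ 325/9.

325/9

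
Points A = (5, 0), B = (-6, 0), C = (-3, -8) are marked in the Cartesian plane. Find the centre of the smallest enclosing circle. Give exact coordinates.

(-0.5, -2.5)

Side lengths²: AB² = 121, AC² = 128, BC² = 73.
Since AC² = 128 < 121 + 73 = 194, the triangle is acute, so the smallest enclosing circle is the circumcircle.
Circumcentre = (-0.5, -2.5), r² = 36.5.
Centre = (-0.5, -2.5).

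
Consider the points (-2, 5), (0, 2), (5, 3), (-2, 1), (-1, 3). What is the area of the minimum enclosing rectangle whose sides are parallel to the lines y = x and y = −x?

In coordinates u = x + y, v = x − y the rectangle is axis-aligned; the map (x,y)→(u,v) scales areas by 2.
u-values: 3, 2, 8, -1, 2; range = 8 − (-1) = 9.
v-values: -7, -2, 2, -3, -4; range = 2 − (-7) = 9.
Area = (9 × 9) / 2 = 40.5.

40.5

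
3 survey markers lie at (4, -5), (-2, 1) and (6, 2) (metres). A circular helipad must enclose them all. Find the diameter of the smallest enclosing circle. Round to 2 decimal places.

9.22

Call the three points A, B, C in the order given.
Side lengths²: AB² = 72, AC² = 53, BC² = 65.
Since AB² = 72 < 65 + 53 = 118, the triangle is acute, so the smallest enclosing circle is the circumcircle.
Circumcentre = (41/18, -13/18), r² = 3445/162.
Diameter = 2r = 2√(3445/162) ≈ 9.22.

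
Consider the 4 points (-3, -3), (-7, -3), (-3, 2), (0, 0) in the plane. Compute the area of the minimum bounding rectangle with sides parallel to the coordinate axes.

35

x ranges over [-7, 0], width 7.
y ranges over [-3, 2], height 5.
Area = 7 × 5 = 35.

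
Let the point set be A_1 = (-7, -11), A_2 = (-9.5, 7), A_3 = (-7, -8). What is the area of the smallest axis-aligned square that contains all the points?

The bounding box has width 2.5 and height 18.
An axis-aligned square enclosing the set must have side ≥ max(width, height).
So the minimum side is max(2.5, 18) = 18.
Area = 18² = 324.

324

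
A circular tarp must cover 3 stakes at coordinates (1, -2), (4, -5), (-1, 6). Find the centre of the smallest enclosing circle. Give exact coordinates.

Call the three points A, B, C in the order given.
Side lengths²: AB² = 18, AC² = 68, BC² = 146.
Since BC² = 146 ≥ 68 + 18 = 86, the angle opposite BC is not acute, so the smallest enclosing circle has BC as diameter.
Centre = midpoint of BC = (1.5, 0.5), r² = 146/4 = 36.5.
Centre = (1.5, 0.5).

(1.5, 0.5)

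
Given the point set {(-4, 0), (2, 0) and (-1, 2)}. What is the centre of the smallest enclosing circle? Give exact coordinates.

(-1, 0)

Call the three points A, B, C in the order given.
Side lengths²: AB² = 36, AC² = 13, BC² = 13.
Since AB² = 36 ≥ 13 + 13 = 26, the angle opposite AB is not acute, so the smallest enclosing circle has AB as diameter.
Centre = midpoint of AB = (-1, 0), r² = 36/4 = 9.
Centre = (-1, 0).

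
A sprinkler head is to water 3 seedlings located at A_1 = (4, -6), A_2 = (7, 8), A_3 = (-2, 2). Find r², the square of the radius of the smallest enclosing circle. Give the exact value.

66625/1296

Side lengths²: A_1A_2² = 205, A_1A_3² = 100, A_2A_3² = 117.
Since A_1A_2² = 205 < 117 + 100 = 217, the triangle is acute, so the smallest enclosing circle is the circumcircle.
Circumcentre = (46/9, 13/12), r² = 66625/1296.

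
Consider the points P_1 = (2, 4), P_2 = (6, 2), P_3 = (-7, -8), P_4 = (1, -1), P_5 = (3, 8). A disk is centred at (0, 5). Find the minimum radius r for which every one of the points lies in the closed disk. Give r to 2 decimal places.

The required radius is the distance from (0, 5) to the farthest point.
Squared distances: 5, 45, 218, 37, 18.
Maximum is 218, attained at P_3.
r = √218 ≈ 14.76.

14.76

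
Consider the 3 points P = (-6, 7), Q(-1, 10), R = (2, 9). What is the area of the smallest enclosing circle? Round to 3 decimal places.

53.407

Side lengths²: PQ² = 34, PR² = 68, QR² = 10.
Since PR² = 68 ≥ 34 + 10 = 44, the angle opposite PR is not acute, so the smallest enclosing circle has PR as diameter.
Centre = midpoint of PR = (-2, 8), r² = 68/4 = 17.
Area = π·r² = π·17 ≈ 53.407.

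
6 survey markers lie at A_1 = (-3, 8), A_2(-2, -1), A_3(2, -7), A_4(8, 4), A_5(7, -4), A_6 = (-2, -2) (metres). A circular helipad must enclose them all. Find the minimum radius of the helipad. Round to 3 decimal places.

8.001

The minimum enclosing circle is determined by three boundary points: A_1, A_3, A_5.
Their circumcentre is (2/3, 8/9) with r² = 5185/81.
The farthest remaining point A_4 is at distance² 5140/81 ≤ 5185/81.
r = √(5185/81) ≈ 8.001.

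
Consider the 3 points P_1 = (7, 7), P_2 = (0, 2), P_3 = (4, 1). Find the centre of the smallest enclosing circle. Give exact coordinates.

Side lengths²: P_1P_2² = 74, P_1P_3² = 45, P_2P_3² = 17.
Since P_1P_2² = 74 ≥ 45 + 17 = 62, the angle opposite P_1P_2 is not acute, so the smallest enclosing circle has P_1P_2 as diameter.
Centre = midpoint of P_1P_2 = (3.5, 4.5), r² = 74/4 = 18.5.
Centre = (3.5, 4.5).

(3.5, 4.5)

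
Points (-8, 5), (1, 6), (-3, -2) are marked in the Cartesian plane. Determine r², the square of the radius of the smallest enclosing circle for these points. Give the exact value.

7585/289

Call the three points A, B, C in the order given.
Side lengths²: AB² = 82, AC² = 74, BC² = 80.
Since AB² = 82 < 80 + 74 = 154, the triangle is acute, so the smallest enclosing circle is the circumcircle.
Circumcentre = (-55/17, 53/17), r² = 7585/289.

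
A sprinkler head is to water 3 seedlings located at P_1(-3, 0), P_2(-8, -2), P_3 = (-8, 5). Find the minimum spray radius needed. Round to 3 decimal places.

Side lengths²: P_1P_2² = 29, P_1P_3² = 50, P_2P_3² = 49.
Since P_1P_3² = 50 < 49 + 29 = 78, the triangle is acute, so the smallest enclosing circle is the circumcircle.
Circumcentre = (-6.5, 1.5), r² = 14.5.
r = √(14.5) ≈ 3.808.

3.808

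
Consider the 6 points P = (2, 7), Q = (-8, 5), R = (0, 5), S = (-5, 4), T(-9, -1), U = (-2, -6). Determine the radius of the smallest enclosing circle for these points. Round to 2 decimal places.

7.17

By Welzl's lemma the MEC is supported by two points (diametrically opposite) or three points (on a circumcircle).
The minimum enclosing circle is determined by three boundary points: P, T, U.
Their circumcentre is (-13/6, 7/6) with r² = 925/18.
The farthest remaining point Q is at distance² 877/18 ≤ 925/18.
r = √(925/18) ≈ 7.17.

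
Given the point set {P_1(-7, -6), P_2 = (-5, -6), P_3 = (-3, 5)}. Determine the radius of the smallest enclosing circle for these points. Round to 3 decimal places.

Side lengths²: P_1P_2² = 4, P_1P_3² = 137, P_2P_3² = 125.
Since P_1P_3² = 137 ≥ 125 + 4 = 129, the angle opposite P_1P_3 is not acute, so the smallest enclosing circle has P_1P_3 as diameter.
Centre = midpoint of P_1P_3 = (-5, -0.5), r² = 137/4 = 34.25.
r = √(34.25) ≈ 5.852.

5.852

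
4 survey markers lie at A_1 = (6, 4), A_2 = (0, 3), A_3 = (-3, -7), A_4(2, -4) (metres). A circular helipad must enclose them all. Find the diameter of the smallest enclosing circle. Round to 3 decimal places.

14.213

The minimum enclosing circle of a finite set is fixed by two of the points (as a diameter) or three (as a circumcircle).
The farthest pair is A_1–A_3 with squared distance 202. The circle on this segment as diameter has centre (1.5, -1.5) and r² = 202/4 = 50.5.
Check A_2: distance² to centre = 22.5 ≤ 50.5, so it lies inside.
All remaining points lie in this disk, and no smaller disk contains both endpoints, so this is the minimum enclosing circle.
Diameter = 2r = 2√(50.5) ≈ 14.213.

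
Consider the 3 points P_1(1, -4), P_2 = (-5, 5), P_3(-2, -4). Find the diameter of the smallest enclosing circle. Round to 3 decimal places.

10.817

Side lengths²: P_1P_2² = 117, P_1P_3² = 9, P_2P_3² = 90.
Since P_1P_2² = 117 ≥ 90 + 9 = 99, the angle opposite P_1P_2 is not acute, so the smallest enclosing circle has P_1P_2 as diameter.
Centre = midpoint of P_1P_2 = (-2, 0.5), r² = 117/4 = 29.25.
Diameter = 2r = 2√(29.25) ≈ 10.817.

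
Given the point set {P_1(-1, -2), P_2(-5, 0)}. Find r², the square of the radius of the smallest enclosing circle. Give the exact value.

The smallest circle enclosing two points has them as diameter endpoints.
Centre = midpoint = (-3, -1); r² = |P_1P_2|²/4 = 20/4 = 5.

5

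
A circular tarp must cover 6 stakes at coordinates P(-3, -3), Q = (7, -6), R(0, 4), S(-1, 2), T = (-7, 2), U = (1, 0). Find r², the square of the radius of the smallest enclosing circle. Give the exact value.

65

A smallest enclosing disk is always determined by at most three of the input points on its boundary.
The farthest pair is Q–T with squared distance 260. The circle on this segment as diameter has centre (0, -2) and r² = 260/4 = 65.
Check P: distance² to centre = 10 ≤ 65, so it lies inside.
All remaining points lie in this disk, and no smaller disk contains both endpoints, so this is the minimum enclosing circle.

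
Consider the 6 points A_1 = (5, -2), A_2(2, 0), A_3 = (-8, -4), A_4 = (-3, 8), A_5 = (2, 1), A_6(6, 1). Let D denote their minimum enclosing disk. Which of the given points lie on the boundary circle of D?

A_3, A_4, A_6

A smallest enclosing disk is always determined by at most three of the input points on its boundary.
The minimum enclosing circle is determined by three boundary points: A_3, A_4, A_6.
Their circumcentre is (-37/22, 9/22) with r² = 14365/242.
The farthest remaining point A_1 is at distance² 12209/242 ≤ 14365/242.
The points at distance exactly r from the centre are A_3, A_4, A_6 — 3 points.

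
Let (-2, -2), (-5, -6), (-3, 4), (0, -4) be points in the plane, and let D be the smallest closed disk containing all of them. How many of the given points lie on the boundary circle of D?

2

The farthest pair is (-5, -6)–(-3, 4) with squared distance 104. The circle on this segment as diameter has centre (-4, -1) and r² = 104/4 = 26.
Check (-2, -2): distance² to centre = 5 ≤ 26, so it lies inside.
All remaining points lie in this disk, and no smaller disk contains both endpoints, so this is the minimum enclosing circle.
The points at distance exactly r from the centre are (-5, -6), (-3, 4) — 2 points.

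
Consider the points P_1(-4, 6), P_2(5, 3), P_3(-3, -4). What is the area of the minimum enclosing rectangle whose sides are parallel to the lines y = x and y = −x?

90

In coordinates u = x + y, v = x − y the rectangle is axis-aligned; the map (x,y)→(u,v) scales areas by 2.
u-values: 2, 8, -7; range = 8 − (-7) = 15.
v-values: -10, 2, 1; range = 2 − (-10) = 12.
Area = (15 × 12) / 2 = 90.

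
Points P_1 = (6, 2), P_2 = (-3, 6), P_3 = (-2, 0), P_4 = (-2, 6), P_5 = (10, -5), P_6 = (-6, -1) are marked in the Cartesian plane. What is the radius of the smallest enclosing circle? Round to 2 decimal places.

The minimum enclosing circle is determined by three boundary points: P_2, P_5, P_6.
Their circumcentre is (81/31, -17/31) with r² = 71485/961.
The farthest remaining point P_4 is at distance² 61658/961 ≤ 71485/961.
r = √(71485/961) ≈ 8.62.

8.62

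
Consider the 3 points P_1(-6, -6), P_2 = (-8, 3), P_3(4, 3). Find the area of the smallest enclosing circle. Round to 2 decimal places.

149.18

Side lengths²: P_1P_2² = 85, P_1P_3² = 181, P_2P_3² = 144.
Since P_1P_3² = 181 < 144 + 85 = 229, the triangle is acute, so the smallest enclosing circle is the circumcircle.
Circumcentre = (-2, -7/18), r² = 15385/324.
Area = π·r² = π·15385/324 ≈ 149.18.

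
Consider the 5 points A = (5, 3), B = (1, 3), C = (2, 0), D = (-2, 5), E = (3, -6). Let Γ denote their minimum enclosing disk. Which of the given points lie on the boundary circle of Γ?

D, E

The farthest pair is D–E with squared distance 146. The circle on this segment as diameter has centre (0.5, -0.5) and r² = 146/4 = 36.5.
Check A: distance² to centre = 32.5 ≤ 36.5, so it lies inside.
All remaining points lie in this disk, and no smaller disk contains both endpoints, so this is the minimum enclosing circle.
The points at distance exactly r from the centre are D, E — 2 points.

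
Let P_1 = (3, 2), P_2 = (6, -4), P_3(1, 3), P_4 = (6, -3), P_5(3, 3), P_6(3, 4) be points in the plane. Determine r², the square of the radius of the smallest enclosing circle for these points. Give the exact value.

13505/722

By Welzl's lemma the MEC is supported by two points (diametrically opposite) or three points (on a circumcircle).
The minimum enclosing circle is determined by three boundary points: P_2, P_3, P_6.
Their circumcentre is (147/38, -9/38) with r² = 13505/722.
The farthest remaining point P_4 is at distance² 8793/722 ≤ 13505/722.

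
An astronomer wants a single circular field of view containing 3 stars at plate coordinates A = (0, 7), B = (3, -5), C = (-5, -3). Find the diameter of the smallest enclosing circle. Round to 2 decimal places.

Side lengths²: AB² = 153, AC² = 125, BC² = 68.
Since AB² = 153 < 125 + 68 = 193, the triangle is acute, so the smallest enclosing circle is the circumcircle.
Circumcentre = (1/6, 2/3), r² = 1445/36.
Diameter = 2r = 2√(1445/36) ≈ 12.67.

12.67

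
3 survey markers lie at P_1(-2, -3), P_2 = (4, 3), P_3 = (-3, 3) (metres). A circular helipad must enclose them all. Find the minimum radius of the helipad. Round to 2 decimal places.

Side lengths²: P_1P_2² = 72, P_1P_3² = 37, P_2P_3² = 49.
Since P_1P_2² = 72 < 49 + 37 = 86, the triangle is acute, so the smallest enclosing circle is the circumcircle.
Circumcentre = (0.5, 0.5), r² = 18.5.
r = √(18.5) ≈ 4.30.

4.30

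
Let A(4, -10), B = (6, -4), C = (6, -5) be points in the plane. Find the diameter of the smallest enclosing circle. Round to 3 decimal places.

6.325

Side lengths²: AB² = 40, AC² = 29, BC² = 1.
Since AB² = 40 ≥ 29 + 1 = 30, the angle opposite AB is not acute, so the smallest enclosing circle has AB as diameter.
Centre = midpoint of AB = (5, -7), r² = 40/4 = 10.
Diameter = 2r = 2√10 ≈ 6.325.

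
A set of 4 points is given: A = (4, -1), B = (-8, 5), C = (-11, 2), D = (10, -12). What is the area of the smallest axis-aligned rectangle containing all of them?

357

x ranges over [-11, 10], width 21.
y ranges over [-12, 5], height 17.
Area = 21 × 17 = 357.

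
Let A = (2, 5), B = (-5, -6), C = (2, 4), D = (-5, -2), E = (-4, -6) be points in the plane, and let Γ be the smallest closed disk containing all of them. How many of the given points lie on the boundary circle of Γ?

A smallest enclosing disk is always determined by at most three of the input points on its boundary.
The farthest pair is A–B with squared distance 170. The circle on this segment as diameter has centre (-1.5, -0.5) and r² = 170/4 = 42.5.
Check C: distance² to centre = 32.5 ≤ 42.5, so it lies inside.
All remaining points lie in this disk, and no smaller disk contains both endpoints, so this is the minimum enclosing circle.
The points at distance exactly r from the centre are A, B — 2 points.

2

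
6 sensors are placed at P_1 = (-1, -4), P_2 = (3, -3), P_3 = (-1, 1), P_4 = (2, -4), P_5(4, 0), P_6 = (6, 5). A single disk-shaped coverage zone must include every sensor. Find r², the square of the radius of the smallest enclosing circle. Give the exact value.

32.5

A smallest enclosing disk is always determined by at most three of the input points on its boundary.
The farthest pair is P_1–P_6 with squared distance 130. The circle on this segment as diameter has centre (2.5, 0.5) and r² = 130/4 = 32.5.
Check P_2: distance² to centre = 12.5 ≤ 32.5, so it lies inside.
All remaining points lie in this disk, and no smaller disk contains both endpoints, so this is the minimum enclosing circle.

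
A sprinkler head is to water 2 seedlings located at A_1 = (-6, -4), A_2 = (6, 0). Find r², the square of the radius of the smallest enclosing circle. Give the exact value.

The smallest circle enclosing two points has them as diameter endpoints.
Centre = midpoint = (0, -2); r² = |A_1A_2|²/4 = 160/4 = 40.

40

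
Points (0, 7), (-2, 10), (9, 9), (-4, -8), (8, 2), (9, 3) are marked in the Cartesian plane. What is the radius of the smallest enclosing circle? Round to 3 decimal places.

10.700

A smallest enclosing disk is always determined by at most three of the input points on its boundary.
The farthest pair is (9, 9)–(-4, -8) with squared distance 458. The circle on this segment as diameter has centre (2.5, 0.5) and r² = 458/4 = 114.5.
Check (0, 7): distance² to centre = 48.5 ≤ 114.5, so it lies inside.
All remaining points lie in this disk, and no smaller disk contains both endpoints, so this is the minimum enclosing circle.
r = √(114.5) ≈ 10.700.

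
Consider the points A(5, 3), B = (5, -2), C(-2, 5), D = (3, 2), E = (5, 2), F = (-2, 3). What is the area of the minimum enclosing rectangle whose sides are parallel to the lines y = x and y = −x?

49

In coordinates u = x + y, v = x − y the rectangle is axis-aligned; the map (x,y)→(u,v) scales areas by 2.
u-values: 8, 3, 3, 5, 7, 1; range = 8 − 1 = 7.
v-values: 2, 7, -7, 1, 3, -5; range = 7 − (-7) = 14.
Area = (7 × 14) / 2 = 49.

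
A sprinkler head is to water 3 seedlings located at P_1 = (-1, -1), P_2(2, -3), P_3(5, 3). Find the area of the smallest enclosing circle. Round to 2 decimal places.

Side lengths²: P_1P_2² = 13, P_1P_3² = 52, P_2P_3² = 45.
Since P_1P_3² = 52 < 45 + 13 = 58, the triangle is acute, so the smallest enclosing circle is the circumcircle.
Circumcentre = (2.25, 0.625), r² = 13.203125.
Area = π·r² = π·13.203125 ≈ 41.48.

41.48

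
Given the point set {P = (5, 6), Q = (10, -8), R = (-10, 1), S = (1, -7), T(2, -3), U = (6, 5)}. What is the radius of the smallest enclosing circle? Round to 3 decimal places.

10.966

A smallest enclosing disk is always determined by at most three of the input points on its boundary.
The farthest pair is Q–R with squared distance 481. The circle on this segment as diameter has centre (0, -3.5) and r² = 481/4 = 120.25.
Check P: distance² to centre = 115.25 ≤ 120.25, so it lies inside.
All remaining points lie in this disk, and no smaller disk contains both endpoints, so this is the minimum enclosing circle.
r = √(120.25) ≈ 10.966.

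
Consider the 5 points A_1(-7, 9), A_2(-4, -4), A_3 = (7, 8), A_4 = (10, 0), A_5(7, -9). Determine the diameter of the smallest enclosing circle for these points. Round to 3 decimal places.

A smallest enclosing disk is always determined by at most three of the input points on its boundary.
The farthest pair is A_1–A_5 with squared distance 520. The circle on this segment as diameter has centre (0, 0) and r² = 520/4 = 130.
Check A_2: distance² to centre = 32 ≤ 130, so it lies inside.
All remaining points lie in this disk, and no smaller disk contains both endpoints, so this is the minimum enclosing circle.
Diameter = 2r = 2√130 ≈ 22.804.

22.804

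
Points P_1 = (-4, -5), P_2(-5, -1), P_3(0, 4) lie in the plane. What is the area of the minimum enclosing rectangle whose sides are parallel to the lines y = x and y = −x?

In coordinates u = x + y, v = x − y the rectangle is axis-aligned; the map (x,y)→(u,v) scales areas by 2.
u-values: -9, -6, 4; range = 4 − (-9) = 13.
v-values: 1, -4, -4; range = 1 − (-4) = 5.
Area = (13 × 5) / 2 = 32.5.

32.5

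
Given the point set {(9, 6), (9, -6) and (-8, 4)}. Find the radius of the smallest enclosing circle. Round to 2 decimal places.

9.93

Call the three points A, B, C in the order given.
Side lengths²: AB² = 144, AC² = 293, BC² = 389.
Since BC² = 389 < 293 + 144 = 437, the triangle is acute, so the smallest enclosing circle is the circumcircle.
Circumcentre = (37/34, 0), r² = 113977/1156.
r = √(113977/1156) ≈ 9.93.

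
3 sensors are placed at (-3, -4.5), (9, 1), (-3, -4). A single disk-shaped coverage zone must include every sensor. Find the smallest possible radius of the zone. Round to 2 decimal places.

Call the three points A, B, C in the order given.
Side lengths²: AB² = 174.25, AC² = 0.25, BC² = 169.
Since AB² = 174.25 ≥ 169 + 0.25 = 169.25, the angle opposite AB is not acute, so the smallest enclosing circle has AB as diameter.
Centre = midpoint of AB = (3, -1.75), r² = 174.25/4 = 43.5625.
r = √(43.5625) ≈ 6.60.

6.60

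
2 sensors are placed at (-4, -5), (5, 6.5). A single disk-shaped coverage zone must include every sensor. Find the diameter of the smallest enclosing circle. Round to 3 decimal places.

14.603

The smallest circle enclosing two points has them as diameter endpoints.
Centre = midpoint = (0.5, 0.75); r² = |(-4, -5)−(5, 6.5)|²/4 = 213.25/4 = 53.3125.
Diameter = 2r = 2√(53.3125) ≈ 14.603.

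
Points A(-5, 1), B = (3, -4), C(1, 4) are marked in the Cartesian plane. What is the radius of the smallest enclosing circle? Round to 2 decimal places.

4.83

Side lengths²: AB² = 89, AC² = 45, BC² = 68.
Since AB² = 89 < 68 + 45 = 113, the triangle is acute, so the smallest enclosing circle is the circumcircle.
Circumcentre = (-4/9, -11/18), r² = 7565/324.
r = √(7565/324) ≈ 4.83.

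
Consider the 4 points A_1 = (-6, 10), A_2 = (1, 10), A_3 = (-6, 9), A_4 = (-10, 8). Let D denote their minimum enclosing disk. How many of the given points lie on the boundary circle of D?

2

A smallest enclosing disk is always determined by at most three of the input points on its boundary.
The farthest pair is A_2–A_4 with squared distance 125. The circle on this segment as diameter has centre (-4.5, 9) and r² = 125/4 = 31.25.
Check A_1: distance² to centre = 3.25 ≤ 31.25, so it lies inside.
All remaining points lie in this disk, and no smaller disk contains both endpoints, so this is the minimum enclosing circle.
The points at distance exactly r from the centre are A_2, A_4 — 2 points.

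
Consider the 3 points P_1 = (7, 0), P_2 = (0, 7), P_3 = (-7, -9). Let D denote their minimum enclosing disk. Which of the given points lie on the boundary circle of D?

Side lengths²: P_1P_2² = 98, P_1P_3² = 277, P_2P_3² = 305.
Since P_2P_3² = 305 < 277 + 98 = 375, the triangle is acute, so the smallest enclosing circle is the circumcircle.
Circumcentre = (-81/46, -81/46), r² = 84485/1058.
The points at distance exactly r from the centre are P_1, P_2, P_3 — 3 points.

P_1, P_2, P_3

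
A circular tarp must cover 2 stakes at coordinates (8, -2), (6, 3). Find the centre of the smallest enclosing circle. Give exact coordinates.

The smallest circle enclosing two points has them as diameter endpoints.
Centre = midpoint = (7, 0.5); r² = |(8, -2)−(6, 3)|²/4 = 29/4 = 7.25.
Centre = (7, 0.5).

(7, 0.5)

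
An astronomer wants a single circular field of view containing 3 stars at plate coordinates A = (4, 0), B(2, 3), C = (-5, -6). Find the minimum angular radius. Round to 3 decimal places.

Side lengths²: AB² = 13, AC² = 117, BC² = 130.
Since BC² = 130 ≥ 117 + 13 = 130, the angle opposite BC is not acute, so the smallest enclosing circle has BC as diameter.
Centre = midpoint of BC = (-1.5, -1.5), r² = 130/4 = 32.5.
r = √(32.5) ≈ 5.701.

5.701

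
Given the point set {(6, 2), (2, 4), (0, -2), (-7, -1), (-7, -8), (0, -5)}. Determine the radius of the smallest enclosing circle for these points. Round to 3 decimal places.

By Welzl's lemma the MEC is supported by two points (diametrically opposite) or three points (on a circumcircle).
The farthest pair is (6, 2)–(-7, -8) with squared distance 269. The circle on this segment as diameter has centre (-0.5, -3) and r² = 269/4 = 67.25.
Check (2, 4): distance² to centre = 55.25 ≤ 67.25, so it lies inside.
All remaining points lie in this disk, and no smaller disk contains both endpoints, so this is the minimum enclosing circle.
r = √(67.25) ≈ 8.201.

8.201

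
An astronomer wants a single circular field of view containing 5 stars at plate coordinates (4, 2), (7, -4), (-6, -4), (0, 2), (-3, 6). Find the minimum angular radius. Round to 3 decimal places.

A smallest enclosing disk is always determined by at most three of the input points on its boundary.
The minimum enclosing circle is determined by three boundary points: (7, -4), (-6, -4), (-3, 6).
Their circumcentre is (0.5, -0.5) with r² = 54.5.
The farthest remaining point (4, 2) is at distance² 18.5 ≤ 54.5.
r = √(54.5) ≈ 7.382.

7.382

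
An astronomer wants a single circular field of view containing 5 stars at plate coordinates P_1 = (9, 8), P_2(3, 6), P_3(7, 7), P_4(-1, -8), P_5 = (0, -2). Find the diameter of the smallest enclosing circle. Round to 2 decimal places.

18.87

The farthest pair is P_1–P_4 with squared distance 356. The circle on this segment as diameter has centre (4, 0) and r² = 356/4 = 89.
Check P_2: distance² to centre = 37 ≤ 89, so it lies inside.
All remaining points lie in this disk, and no smaller disk contains both endpoints, so this is the minimum enclosing circle.
Diameter = 2r = 2√89 ≈ 18.87.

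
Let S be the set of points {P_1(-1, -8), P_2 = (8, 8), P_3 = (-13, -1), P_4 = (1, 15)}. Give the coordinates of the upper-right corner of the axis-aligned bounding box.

x-range [-13, 8], y-range [-8, 15].
The upper-right corner is (8, 15).

(8, 15)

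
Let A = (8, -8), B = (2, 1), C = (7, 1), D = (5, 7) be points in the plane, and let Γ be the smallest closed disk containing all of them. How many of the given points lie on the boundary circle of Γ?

2

A smallest enclosing disk is always determined by at most three of the input points on its boundary.
The farthest pair is A–D with squared distance 234. The circle on this segment as diameter has centre (6.5, -0.5) and r² = 234/4 = 58.5.
Check B: distance² to centre = 22.5 ≤ 58.5, so it lies inside.
All remaining points lie in this disk, and no smaller disk contains both endpoints, so this is the minimum enclosing circle.
The points at distance exactly r from the centre are A, D — 2 points.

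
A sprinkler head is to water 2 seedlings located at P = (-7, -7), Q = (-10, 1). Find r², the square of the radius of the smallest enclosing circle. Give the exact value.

18.25

The smallest circle enclosing two points has them as diameter endpoints.
Centre = midpoint = (-8.5, -3); r² = |PQ|²/4 = 73/4 = 18.25.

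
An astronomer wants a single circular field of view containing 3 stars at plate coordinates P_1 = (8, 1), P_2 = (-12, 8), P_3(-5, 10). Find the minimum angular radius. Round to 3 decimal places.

Side lengths²: P_1P_2² = 449, P_1P_3² = 250, P_2P_3² = 53.
Since P_1P_2² = 449 ≥ 250 + 53 = 303, the angle opposite P_1P_2 is not acute, so the smallest enclosing circle has P_1P_2 as diameter.
Centre = midpoint of P_1P_2 = (-2, 4.5), r² = 449/4 = 112.25.
r = √(112.25) ≈ 10.595.

10.595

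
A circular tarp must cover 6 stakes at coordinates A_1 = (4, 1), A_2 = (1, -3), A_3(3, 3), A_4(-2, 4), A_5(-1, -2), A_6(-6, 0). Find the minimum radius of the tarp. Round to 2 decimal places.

The minimum enclosing circle of a finite set is fixed by two of the points (as a diameter) or three (as a circumcircle).
The farthest pair is A_1–A_6 with squared distance 101. The circle on this segment as diameter has centre (-1, 0.5) and r² = 101/4 = 25.25.
Check A_2: distance² to centre = 16.25 ≤ 25.25, so it lies inside.
All remaining points lie in this disk, and no smaller disk contains both endpoints, so this is the minimum enclosing circle.
r = √(25.25) ≈ 5.02.

5.02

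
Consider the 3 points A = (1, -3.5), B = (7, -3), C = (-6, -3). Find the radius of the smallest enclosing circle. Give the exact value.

Side lengths²: AB² = 36.25, AC² = 49.25, BC² = 169.
Since BC² = 169 ≥ 49.25 + 36.25 = 85.5, the angle opposite BC is not acute, so the smallest enclosing circle has BC as diameter.
Centre = midpoint of BC = (0.5, -3), r² = 169/4 = 42.25.
r = √(42.25) = 6.5.

6.5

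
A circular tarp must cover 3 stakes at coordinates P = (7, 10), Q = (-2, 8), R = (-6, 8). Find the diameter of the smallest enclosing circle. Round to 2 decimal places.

Side lengths²: PQ² = 85, PR² = 173, QR² = 16.
Since PR² = 173 ≥ 85 + 16 = 101, the angle opposite PR is not acute, so the smallest enclosing circle has PR as diameter.
Centre = midpoint of PR = (0.5, 9), r² = 173/4 = 43.25.
Diameter = 2r = 2√(43.25) ≈ 13.15.

13.15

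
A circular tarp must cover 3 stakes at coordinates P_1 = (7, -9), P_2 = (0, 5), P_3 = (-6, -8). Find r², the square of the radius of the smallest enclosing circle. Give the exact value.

Side lengths²: P_1P_2² = 245, P_1P_3² = 170, P_2P_3² = 205.
Since P_1P_2² = 245 < 205 + 170 = 375, the triangle is acute, so the smallest enclosing circle is the circumcircle.
Circumcentre = (0.9, -3.3), r² = 69.7.

69.7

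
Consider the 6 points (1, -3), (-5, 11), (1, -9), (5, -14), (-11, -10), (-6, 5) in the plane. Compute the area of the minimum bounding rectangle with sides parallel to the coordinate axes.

400

x ranges over [-11, 5], width 16.
y ranges over [-14, 11], height 25.
Area = 16 × 25 = 400.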